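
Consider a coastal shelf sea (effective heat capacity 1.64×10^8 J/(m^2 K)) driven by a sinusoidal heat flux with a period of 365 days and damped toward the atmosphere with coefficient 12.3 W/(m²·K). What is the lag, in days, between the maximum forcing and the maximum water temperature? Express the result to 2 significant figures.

Areal heat capacity C = 1.64×10^8 J/(m^2 K) (given).
ω = 2π / 3.15×10^7 s = 1.99×10^-7 s⁻¹.
Phase lag φ = arctan(Cω/λ) = arctan(32.7/12.3) = 1.21 rad.
Time lag = φ / ω = 1.21 / 1.99×10^-7 = 6.08×10^6 s = 70.3 days.

70 days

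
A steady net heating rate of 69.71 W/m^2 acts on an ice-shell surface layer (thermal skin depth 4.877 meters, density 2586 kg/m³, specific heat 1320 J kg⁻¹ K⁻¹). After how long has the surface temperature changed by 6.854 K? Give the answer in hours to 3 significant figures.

Areal heat capacity C = ρ c_p D = 2586 × 1320 × 4.877 = 1.66×10^7 J/(m^2 K).
Time required: Δt = C ΔT / F = 1.66×10^7 × 6.854 / 69.71 = 1.64×10^6 s.
In hours: 1.64×10^6 s / (3600 s/hour) = 455 hours.

455 hours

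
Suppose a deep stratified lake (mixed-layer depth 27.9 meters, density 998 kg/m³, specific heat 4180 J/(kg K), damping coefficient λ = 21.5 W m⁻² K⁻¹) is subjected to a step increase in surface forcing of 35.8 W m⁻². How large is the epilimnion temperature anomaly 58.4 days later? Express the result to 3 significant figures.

Areal heat capacity C = ρ c_p D = 998 × 4180 × 27.9 = 1.16×10^8 J m⁻² K⁻¹.
τ = C / λ = 1.16×10^8 / 21.5 = 5.41×10^6 s.
Equilibrium anomaly ΔT_eq = F / λ = 35.8 / 21.5 = 1.67 K.
t = 58.4 days = 5.05×10^6 s, so t/τ = 0.932.
ΔT(t) = ΔT_eq (1 − e^(−t/τ)) = 1.67 × (1 − e^−0.932) = 1.01 K.

1.01 K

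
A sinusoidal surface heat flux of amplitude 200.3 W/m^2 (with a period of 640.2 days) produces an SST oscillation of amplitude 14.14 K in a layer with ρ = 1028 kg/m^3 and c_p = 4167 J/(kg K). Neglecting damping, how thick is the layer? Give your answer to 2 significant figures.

ω = 2π / 5.53×10^7 s = 1.14×10^-7 s⁻¹.
Required C = F₀ / (A ω) = 200.3 / (14.14 × 1.14×10^-7) = 1.25×10^8 J/(m²·K).
D = C / (ρ c_p) = 1.25×10^8 / (1028 × 4167) = 29.1 m.

29 m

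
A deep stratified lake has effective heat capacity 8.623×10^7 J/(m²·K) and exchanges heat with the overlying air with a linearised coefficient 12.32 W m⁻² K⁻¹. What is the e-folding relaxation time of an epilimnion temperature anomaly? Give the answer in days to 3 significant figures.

Areal heat capacity C = 8.623×10^7 J/(m²·K) (given).
Relaxation time τ = C / λ = 8.62×10^7 / 12.32 = 7.00×10^6 s.
In days: 7.00×10^6 s / (86400 s/day) = 81.0 days.

81.0 days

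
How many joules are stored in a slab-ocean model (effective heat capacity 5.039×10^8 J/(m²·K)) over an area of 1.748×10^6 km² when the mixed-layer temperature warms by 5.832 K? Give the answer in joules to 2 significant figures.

5.1×10^21 J

Areal heat capacity C = 5.039×10^8 J/(m²·K) (given).
Heat per unit area: q = C ΔT = 5.04×10^8 × 5.832 = 2.94×10^9 J/m².
Total heat: Q = q × A = 2.94×10^9 × (1.748×10^6 × 10⁶ m²) = 5.14×10^21 J.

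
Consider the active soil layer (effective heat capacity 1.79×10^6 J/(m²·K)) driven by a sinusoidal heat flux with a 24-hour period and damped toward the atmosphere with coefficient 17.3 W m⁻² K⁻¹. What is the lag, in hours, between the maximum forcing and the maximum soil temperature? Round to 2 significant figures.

Areal heat capacity C = 1.79×10^6 J/(m²·K) (given).
ω = 2π / 86400 s = 7.27×10^-5 s⁻¹.
Phase lag φ = arctan(Cω/λ) = arctan(130/17.3) = 1.44 rad.
Time lag = φ / ω = 1.44 / 7.27×10^-5 = 19800 s = 5.50 hours.

5.5 hours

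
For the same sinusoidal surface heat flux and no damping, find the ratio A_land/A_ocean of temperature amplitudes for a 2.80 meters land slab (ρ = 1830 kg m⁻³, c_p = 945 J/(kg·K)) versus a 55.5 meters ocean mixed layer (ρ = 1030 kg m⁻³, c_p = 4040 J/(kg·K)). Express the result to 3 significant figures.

47.7

C_ocean = 1030 × 4040 × 55.5 = 2.31×10^8 J/(m²·K).
C_land = 1830 × 945 × 2.80 = 4.84×10^6 J/(m²·K).
Undamped amplitude ∝ 1/C, so A_land/A_ocean = C_ocean/C_land = 47.7.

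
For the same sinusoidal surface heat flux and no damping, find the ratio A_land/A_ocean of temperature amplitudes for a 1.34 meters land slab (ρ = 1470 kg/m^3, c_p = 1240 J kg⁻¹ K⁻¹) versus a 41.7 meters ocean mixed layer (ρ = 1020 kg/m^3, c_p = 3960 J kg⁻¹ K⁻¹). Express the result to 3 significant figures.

69.0

C_ocean = 1020 × 3960 × 41.7 = 1.68×10^8 J/(m²·K).
C_land = 1470 × 1240 × 1.34 = 2.44×10^6 J/(m²·K).
Undamped amplitude ∝ 1/C, so A_land/A_ocean = C_ocean/C_land = 69.0.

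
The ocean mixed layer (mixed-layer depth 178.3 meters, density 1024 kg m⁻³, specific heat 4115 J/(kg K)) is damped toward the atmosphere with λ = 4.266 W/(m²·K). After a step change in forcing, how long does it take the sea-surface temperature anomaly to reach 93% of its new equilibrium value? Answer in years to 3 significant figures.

14.8 years

Areal heat capacity C = ρ c_p D = 1024 × 4115 × 178.3 = 7.51×10^8 J m⁻² K⁻¹.
τ = C / λ = 7.51×10^8 / 4.266 = 1.76×10^8 s.
Fraction reached: 1 − e^(−t/τ) = 0.93 ⇒ t = −τ ln(1 − 0.93) = τ × 2.66.
t = 4.68×10^8 s = 14.8 years.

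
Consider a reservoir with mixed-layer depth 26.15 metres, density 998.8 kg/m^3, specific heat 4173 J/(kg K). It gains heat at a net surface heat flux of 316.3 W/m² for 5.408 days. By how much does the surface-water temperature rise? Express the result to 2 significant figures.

Areal heat capacity C = ρ c_p D = 998.8 × 4173 × 26.15 = 1.09×10^8 J m⁻² K⁻¹.
Net heat input Q = F Δt = 316.3 × (5.408 days × 86400 s/day) = 1.48×10^8 J/m².
ΔT = Q / C = 1.48×10^8 / 1.09×10^8 = 1.36 K.

1.4 K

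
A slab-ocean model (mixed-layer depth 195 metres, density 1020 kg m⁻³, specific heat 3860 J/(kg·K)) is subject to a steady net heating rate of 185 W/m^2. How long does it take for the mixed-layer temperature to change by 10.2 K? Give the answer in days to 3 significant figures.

490 days

Areal heat capacity C = ρ c_p D = 1020 × 3860 × 195 = 7.68×10^8 J/(m²·K).
Time required: Δt = C ΔT / F = 7.68×10^8 × 10.2 / 185 = 4.23×10^7 s.
In days: 4.23×10^7 s / (86400 s/day) = 490 days.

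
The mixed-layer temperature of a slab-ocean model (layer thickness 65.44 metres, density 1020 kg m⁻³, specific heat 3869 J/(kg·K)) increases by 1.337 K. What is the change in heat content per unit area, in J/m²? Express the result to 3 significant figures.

3.45×10^8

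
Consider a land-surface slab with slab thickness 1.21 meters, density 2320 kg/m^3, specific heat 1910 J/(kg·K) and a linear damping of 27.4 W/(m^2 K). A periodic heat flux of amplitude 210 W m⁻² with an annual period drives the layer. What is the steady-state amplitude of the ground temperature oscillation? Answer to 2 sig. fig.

Areal heat capacity C = ρ c_p D = 2320 × 1910 × 1.21 = 5.36×10^6 J m⁻² K⁻¹.
Angular frequency ω = 2π / T = 2π / 3.15×10^7 s = 1.99×10^-7 s⁻¹.
√((Cω)² + λ²) = √((1.07)² + 27.4²) = 27.4 W/(m²·K).
Amplitude A = F₀ / √((Cω)²+λ²) = 210 / 27.4 = 7.66 K.

7.7 K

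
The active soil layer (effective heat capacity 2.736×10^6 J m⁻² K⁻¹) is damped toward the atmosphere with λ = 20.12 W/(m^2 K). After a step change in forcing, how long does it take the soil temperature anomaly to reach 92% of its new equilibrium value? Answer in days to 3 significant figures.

Areal heat capacity C = 2.736×10^6 J m⁻² K⁻¹ (given).
τ = C / λ = 2.74×10^6 / 20.12 = 1.36×10^5 s.
Fraction reached: 1 − e^(−t/τ) = 0.92 ⇒ t = −τ ln(1 − 0.92) = τ × 2.53.
t = 3.43×10^5 s = 3.98 days.

3.98 days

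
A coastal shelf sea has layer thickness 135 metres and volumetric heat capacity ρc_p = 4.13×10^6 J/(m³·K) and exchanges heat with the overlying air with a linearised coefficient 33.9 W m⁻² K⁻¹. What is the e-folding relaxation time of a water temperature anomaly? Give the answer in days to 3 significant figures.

Areal heat capacity C = ρc_p × D = 4.13×10^6 × 135 = 5.58×10^8 J/(m^2 K).
Relaxation time τ = C / λ = 5.58×10^8 / 33.9 = 1.64×10^7 s.
In days: 1.64×10^7 s / (86400 s/day) = 190 days.

190 days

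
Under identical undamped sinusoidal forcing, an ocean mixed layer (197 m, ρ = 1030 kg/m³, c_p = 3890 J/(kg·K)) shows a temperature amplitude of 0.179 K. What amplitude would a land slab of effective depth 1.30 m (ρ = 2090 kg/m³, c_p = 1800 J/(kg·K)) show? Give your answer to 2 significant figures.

C_ocean = 7.89×10^8 J/(m²·K); C_land = 4.89×10^6 J/(m²·K).
A ∝ 1/C ⇒ A_land = A_ocean × C_ocean/C_land = 0.179 × 161 = 28.9 K.

29 K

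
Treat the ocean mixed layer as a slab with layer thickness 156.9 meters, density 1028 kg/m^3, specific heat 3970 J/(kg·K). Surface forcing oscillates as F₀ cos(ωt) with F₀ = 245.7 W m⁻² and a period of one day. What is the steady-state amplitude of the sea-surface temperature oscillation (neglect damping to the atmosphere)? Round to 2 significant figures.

Areal heat capacity C = ρ c_p D = 1028 × 3970 × 156.9 = 6.40×10^8 J m⁻² K⁻¹.
Angular frequency ω = 2π / T = 2π / 86400 s = 7.27×10^-5 s⁻¹.
Cω = 6.40×10^8 × 7.27×10^-5 = 46600 W/(m²·K).
Amplitude A = F₀ / (Cω) = 245.7 / 46600 = 0.00528 K.

0.0053 K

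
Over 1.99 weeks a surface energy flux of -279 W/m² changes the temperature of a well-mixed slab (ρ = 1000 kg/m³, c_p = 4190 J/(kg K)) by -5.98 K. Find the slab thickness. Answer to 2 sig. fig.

13 m

Heat input Q = F Δt = -279 × 1.20×10^6 s = -3.36×10^8 J/m².
Required areal heat capacity C = Q / ΔT = 5.62×10^7 J/(m²·K).
Depth D = C / (ρ c_p) = 5.62×10^7 / (1000 × 4190) = 13.4 m.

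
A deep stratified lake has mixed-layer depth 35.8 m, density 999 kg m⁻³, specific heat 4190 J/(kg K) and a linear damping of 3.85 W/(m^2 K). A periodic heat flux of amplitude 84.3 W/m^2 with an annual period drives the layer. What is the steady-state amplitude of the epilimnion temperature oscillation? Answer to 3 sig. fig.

Areal heat capacity C = ρ c_p D = 999 × 4190 × 35.8 = 1.50×10^8 J m⁻² K⁻¹.
Angular frequency ω = 2π / T = 2π / 3.15×10^7 s = 1.99×10^-7 s⁻¹.
√((Cω)² + λ²) = √((29.9)² + 3.85²) = 30.1 W/(m²·K).
Amplitude A = F₀ / √((Cω)²+λ²) = 84.3 / 30.1 = 2.80 K.

2.80 K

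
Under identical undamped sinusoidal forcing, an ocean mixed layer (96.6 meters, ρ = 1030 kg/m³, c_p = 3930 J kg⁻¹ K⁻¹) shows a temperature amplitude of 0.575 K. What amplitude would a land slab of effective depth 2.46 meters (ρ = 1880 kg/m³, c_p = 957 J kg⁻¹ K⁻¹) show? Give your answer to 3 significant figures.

C_ocean = 3.91×10^8 J/(m²·K); C_land = 4.43×10^6 J/(m²·K).
A ∝ 1/C ⇒ A_land = A_ocean × C_ocean/C_land = 0.575 × 88.3 = 50.8 K.

50.8 K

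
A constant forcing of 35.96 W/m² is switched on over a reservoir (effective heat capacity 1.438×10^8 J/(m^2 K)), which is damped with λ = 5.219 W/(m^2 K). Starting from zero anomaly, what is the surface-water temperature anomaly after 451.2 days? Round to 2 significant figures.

Areal heat capacity C = 1.438×10^8 J/(m^2 K) (given).
τ = C / λ = 1.44×10^8 / 5.219 = 2.76×10^7 s.
Equilibrium anomaly ΔT_eq = F / λ = 35.96 / 5.219 = 6.89 K.
t = 451.2 days = 3.90×10^7 s, so t/τ = 1.41.
ΔT(t) = ΔT_eq (1 − e^(−t/τ)) = 6.89 × (1 − e^−1.41) = 5.22 K.

5.2 K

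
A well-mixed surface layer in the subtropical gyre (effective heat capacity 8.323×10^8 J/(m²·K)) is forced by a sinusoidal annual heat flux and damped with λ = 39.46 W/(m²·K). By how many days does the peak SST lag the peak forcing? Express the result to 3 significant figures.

Areal heat capacity C = 8.323×10^8 J/(m²·K) (given).
ω = 2π / 3.15×10^7 s = 1.99×10^-7 s⁻¹.
Phase lag φ = arctan(Cω/λ) = arctan(166/39.46) = 1.34 rad.
Time lag = φ / ω = 1.34 / 1.99×10^-7 = 6.71×10^6 s = 77.7 days.

77.7 days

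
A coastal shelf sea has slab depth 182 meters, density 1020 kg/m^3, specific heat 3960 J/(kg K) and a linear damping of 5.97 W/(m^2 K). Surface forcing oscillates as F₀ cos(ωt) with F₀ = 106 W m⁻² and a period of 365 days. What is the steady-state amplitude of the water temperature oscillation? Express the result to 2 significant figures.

Areal heat capacity C = ρ c_p D = 1020 × 3960 × 182 = 7.35×10^8 J/(m^2 K).
Angular frequency ω = 2π / T = 2π / 3.15×10^7 s = 1.99×10^-7 s⁻¹.
√((Cω)² + λ²) = √((146)² + 5.97²) = 147 W/(m²·K).
Amplitude A = F₀ / √((Cω)²+λ²) = 106 / 147 = 0.723 K.

0.72 K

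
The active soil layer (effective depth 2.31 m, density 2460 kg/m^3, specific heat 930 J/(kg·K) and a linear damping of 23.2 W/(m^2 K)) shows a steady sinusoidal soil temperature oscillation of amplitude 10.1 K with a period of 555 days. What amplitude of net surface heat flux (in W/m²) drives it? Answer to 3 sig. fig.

234

Areal heat capacity C = ρ c_p D = 2460 × 930 × 2.31 = 5.28×10^6 J m⁻² K⁻¹.
ω = 2π / 4.80×10^7 s = 1.31×10^-7 s⁻¹.
√((Cω)² + λ²) = √((0.692)² + 23.2²) = 23.2 W/(m²·K).
F₀ = A × √((Cω)²+λ²) = 10.1 × 23.2 = 234 W/m².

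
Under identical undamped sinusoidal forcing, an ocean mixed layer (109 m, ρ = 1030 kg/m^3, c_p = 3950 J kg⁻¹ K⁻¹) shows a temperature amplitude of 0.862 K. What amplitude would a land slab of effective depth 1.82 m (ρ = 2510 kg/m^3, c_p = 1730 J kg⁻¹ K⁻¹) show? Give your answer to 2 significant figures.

48 K

C_ocean = 4.43×10^8 J/(m²·K); C_land = 7.90×10^6 J/(m²·K).
A ∝ 1/C ⇒ A_land = A_ocean × C_ocean/C_land = 0.862 × 56.1 = 48.4 K.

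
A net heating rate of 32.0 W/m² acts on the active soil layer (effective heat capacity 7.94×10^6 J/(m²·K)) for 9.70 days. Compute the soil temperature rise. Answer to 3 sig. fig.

3.38 K

Areal heat capacity C = 7.94×10^6 J/(m²·K) (given).
Net heat input Q = F Δt = 32.0 × (9.70 days × 86400 s/day) = 2.68×10^7 J/m².
ΔT = Q / C = 2.68×10^7 / 7.94×10^6 = 3.38 K.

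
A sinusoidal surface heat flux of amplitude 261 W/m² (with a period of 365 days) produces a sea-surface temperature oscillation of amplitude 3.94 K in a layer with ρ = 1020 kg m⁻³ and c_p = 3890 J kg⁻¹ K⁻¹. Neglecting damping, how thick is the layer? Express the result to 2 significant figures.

ω = 2π / 3.15×10^7 s = 1.99×10^-7 s⁻¹.
Required C = F₀ / (A ω) = 261 / (3.94 × 1.99×10^-7) = 3.32×10^8 J/(m²·K).
D = C / (ρ c_p) = 3.32×10^8 / (1020 × 3890) = 83.8 m.

84 m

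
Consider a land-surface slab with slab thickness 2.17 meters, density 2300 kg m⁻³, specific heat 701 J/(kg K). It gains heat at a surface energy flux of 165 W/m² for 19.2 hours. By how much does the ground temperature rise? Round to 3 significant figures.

Areal heat capacity C = ρ c_p D = 2300 × 701 × 2.17 = 3.50×10^6 J m⁻² K⁻¹.
Net heat input Q = F Δt = 165 × (19.2 hours × 3600 s/hour) = 1.14×10^7 J/m².
ΔT = Q / C = 1.14×10^7 / 3.50×10^6 = 3.26 K.

3.26 K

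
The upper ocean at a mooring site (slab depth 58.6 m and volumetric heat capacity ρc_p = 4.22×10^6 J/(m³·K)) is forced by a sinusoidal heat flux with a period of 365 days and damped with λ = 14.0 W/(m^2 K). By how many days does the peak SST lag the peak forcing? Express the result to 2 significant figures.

Areal heat capacity C = ρc_p × D = 4.22×10^6 × 58.6 = 2.47×10^8 J/(m^2 K).
ω = 2π / 3.15×10^7 s = 1.99×10^-7 s⁻¹.
Phase lag φ = arctan(Cω/λ) = arctan(49.3/14.0) = 1.29 rad.
Time lag = φ / ω = 1.29 / 1.99×10^-7 = 6.49×10^6 s = 75.2 days.

75 days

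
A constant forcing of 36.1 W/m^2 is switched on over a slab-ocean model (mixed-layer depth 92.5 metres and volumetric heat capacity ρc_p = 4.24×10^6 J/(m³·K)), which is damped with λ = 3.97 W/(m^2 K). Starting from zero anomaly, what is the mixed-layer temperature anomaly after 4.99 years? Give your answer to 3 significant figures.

Areal heat capacity C = ρc_p × D = 4.24×10^6 × 92.5 = 3.92×10^8 J/(m²·K).
τ = C / λ = 3.92×10^8 / 3.97 = 9.88×10^7 s.
Equilibrium anomaly ΔT_eq = F / λ = 36.1 / 3.97 = 9.09 K.
t = 4.99 years = 1.57×10^8 s, so t/τ = 1.59.
ΔT(t) = ΔT_eq (1 − e^(−t/τ)) = 9.09 × (1 − e^−1.59) = 7.25 K.

7.25 K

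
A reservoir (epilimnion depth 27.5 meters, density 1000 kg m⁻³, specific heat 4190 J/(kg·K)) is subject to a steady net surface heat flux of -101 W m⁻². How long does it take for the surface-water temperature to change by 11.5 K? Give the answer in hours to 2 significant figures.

3600 hours

Areal heat capacity C = ρ c_p D = 1000 × 4190 × 27.5 = 1.15×10^8 J m⁻² K⁻¹.
Time required: Δt = C ΔT / F = 1.15×10^8 × -11.5 / -101 = 1.31×10^7 s.
In hours: 1.31×10^7 s / (3600 s/hour) = 3640 hours.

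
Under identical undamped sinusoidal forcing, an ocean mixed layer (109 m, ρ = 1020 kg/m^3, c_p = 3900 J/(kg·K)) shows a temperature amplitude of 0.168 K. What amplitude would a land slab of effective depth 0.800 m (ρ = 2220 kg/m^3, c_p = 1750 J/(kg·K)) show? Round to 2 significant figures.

23 K

C_ocean = 4.34×10^8 J/(m²·K); C_land = 3.11×10^6 J/(m²·K).
A ∝ 1/C ⇒ A_land = A_ocean × C_ocean/C_land = 0.168 × 140 = 23.4 K.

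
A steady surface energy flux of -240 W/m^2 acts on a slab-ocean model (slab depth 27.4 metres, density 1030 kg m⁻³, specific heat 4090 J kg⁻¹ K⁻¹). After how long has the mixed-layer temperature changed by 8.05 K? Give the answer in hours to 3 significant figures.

Areal heat capacity C = ρ c_p D = 1030 × 4090 × 27.4 = 1.15×10^8 J m⁻² K⁻¹.
Time required: Δt = C ΔT / F = 1.15×10^8 × -8.05 / -240 = 3.87×10^6 s.
In hours: 3.87×10^6 s / (3600 s/hour) = 1080 hours.

1080 hours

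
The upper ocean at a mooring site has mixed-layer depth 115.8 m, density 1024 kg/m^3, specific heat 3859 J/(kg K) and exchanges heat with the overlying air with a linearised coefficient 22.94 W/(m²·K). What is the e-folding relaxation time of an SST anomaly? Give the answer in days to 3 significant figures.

231 days

Areal heat capacity C = ρ c_p D = 1024 × 3859 × 115.8 = 4.58×10^8 J m⁻² K⁻¹.
Relaxation time τ = C / λ = 4.58×10^8 / 22.94 = 1.99×10^7 s.
In days: 1.99×10^7 s / (86400 s/day) = 231 days.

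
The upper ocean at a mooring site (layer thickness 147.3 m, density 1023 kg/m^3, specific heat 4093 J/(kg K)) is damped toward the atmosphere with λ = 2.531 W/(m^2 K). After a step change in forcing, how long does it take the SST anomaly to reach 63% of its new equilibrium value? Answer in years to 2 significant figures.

Areal heat capacity C = ρ c_p D = 1023 × 4093 × 147.3 = 6.17×10^8 J/(m^2 K).
τ = C / λ = 6.17×10^8 / 2.531 = 2.44×10^8 s.
Fraction reached: 1 − e^(−t/τ) = 0.63 ⇒ t = −τ ln(1 − 0.63) = τ × 0.994.
t = 2.42×10^8 s = 7.68 years.

7.7 years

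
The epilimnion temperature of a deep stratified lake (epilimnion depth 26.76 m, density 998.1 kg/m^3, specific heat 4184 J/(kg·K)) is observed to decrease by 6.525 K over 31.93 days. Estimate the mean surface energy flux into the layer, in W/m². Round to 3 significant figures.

-264

Areal heat capacity C = ρ c_p D = 998.1 × 4184 × 26.76 = 1.12×10^8 J/(m^2 K).
Required heat per unit area: Q = C ΔT = 1.12×10^8 × -6.525 = -7.29×10^8 J/m².
Flux F = Q / Δt = -7.29×10^8 / 2.76×10^6 s = -264 W/m².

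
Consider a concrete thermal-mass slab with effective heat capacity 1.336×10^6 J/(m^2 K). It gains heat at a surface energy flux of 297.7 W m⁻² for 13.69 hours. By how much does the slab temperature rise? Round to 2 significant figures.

Areal heat capacity C = 1.336×10^6 J/(m^2 K) (given).
Net heat input Q = F Δt = 297.7 × (13.69 hours × 3600 s/hour) = 1.47×10^7 J/m².
ΔT = Q / C = 1.47×10^7 / 1.34×10^6 = 11.0 K.

11 K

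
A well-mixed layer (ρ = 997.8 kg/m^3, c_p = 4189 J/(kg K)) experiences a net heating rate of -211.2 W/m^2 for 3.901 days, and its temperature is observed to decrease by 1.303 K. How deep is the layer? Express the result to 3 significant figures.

13.1 m

Heat input Q = F Δt = -211.2 × 3.37×10^5 s = -7.12×10^7 J/m².
Required areal heat capacity C = Q / ΔT = 5.46×10^7 J/(m²·K).
Depth D = C / (ρ c_p) = 5.46×10^7 / (997.8 × 4189) = 13.1 m.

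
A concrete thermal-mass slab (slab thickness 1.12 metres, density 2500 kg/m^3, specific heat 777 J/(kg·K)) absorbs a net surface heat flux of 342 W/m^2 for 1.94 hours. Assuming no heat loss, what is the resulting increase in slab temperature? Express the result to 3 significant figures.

1.10 K

Areal heat capacity C = ρ c_p D = 2500 × 777 × 1.12 = 2.18×10^6 J/(m^2 K).
Net heat input Q = F Δt = 342 × (1.94 hours × 3600 s/hour) = 2.39×10^6 J/m².
ΔT = Q / C = 2.39×10^6 / 2.18×10^6 = 1.10 K.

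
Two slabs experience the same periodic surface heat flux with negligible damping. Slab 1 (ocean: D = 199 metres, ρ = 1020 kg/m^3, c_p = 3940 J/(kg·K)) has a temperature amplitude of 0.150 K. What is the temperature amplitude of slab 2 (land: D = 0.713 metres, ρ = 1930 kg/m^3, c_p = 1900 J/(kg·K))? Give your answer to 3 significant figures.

45.9 K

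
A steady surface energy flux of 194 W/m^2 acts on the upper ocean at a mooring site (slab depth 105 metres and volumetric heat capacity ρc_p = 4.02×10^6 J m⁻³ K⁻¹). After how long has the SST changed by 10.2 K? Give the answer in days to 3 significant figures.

Areal heat capacity C = ρc_p × D = 4.02×10^6 × 105 = 4.22×10^8 J m⁻² K⁻¹.
Time required: Δt = C ΔT / F = 4.22×10^8 × 10.2 / 194 = 2.22×10^7 s.
In days: 2.22×10^7 s / (86400 s/day) = 257 days.

257 days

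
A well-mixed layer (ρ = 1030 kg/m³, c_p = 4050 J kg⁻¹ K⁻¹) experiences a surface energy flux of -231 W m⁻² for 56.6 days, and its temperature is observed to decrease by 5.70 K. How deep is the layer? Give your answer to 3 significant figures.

Heat input Q = F Δt = -231 × 4.89×10^6 s = -1.13×10^9 J/m².
Required areal heat capacity C = Q / ΔT = 1.98×10^8 J/(m²·K).
Depth D = C / (ρ c_p) = 1.98×10^8 / (1030 × 4050) = 47.5 m.

47.5 m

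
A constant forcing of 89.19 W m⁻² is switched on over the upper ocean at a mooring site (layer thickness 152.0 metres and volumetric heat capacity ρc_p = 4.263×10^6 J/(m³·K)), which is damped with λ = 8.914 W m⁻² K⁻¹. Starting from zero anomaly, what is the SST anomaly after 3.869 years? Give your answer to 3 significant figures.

Areal heat capacity C = ρc_p × D = 4.263×10^6 × 152.0 = 6.48×10^8 J/(m²·K).
τ = C / λ = 6.48×10^8 / 8.914 = 7.27×10^7 s.
Equilibrium anomaly ΔT_eq = F / λ = 89.19 / 8.914 = 10.0 K.
t = 3.869 years = 1.22×10^8 s, so t/τ = 1.68.
ΔT(t) = ΔT_eq (1 − e^(−t/τ)) = 10.0 × (1 − e^−1.68) = 8.14 K.

8.14 K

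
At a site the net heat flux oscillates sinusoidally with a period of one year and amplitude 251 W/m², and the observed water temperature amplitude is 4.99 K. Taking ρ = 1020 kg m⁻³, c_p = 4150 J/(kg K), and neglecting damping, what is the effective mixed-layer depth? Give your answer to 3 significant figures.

ω = 2π / 3.15×10^7 s = 1.99×10^-7 s⁻¹.
Required C = F₀ / (A ω) = 251 / (4.99 × 1.99×10^-7) = 2.52×10^8 J/(m²·K).
D = C / (ρ c_p) = 2.52×10^8 / (1020 × 4150) = 59.6 m.

59.6 m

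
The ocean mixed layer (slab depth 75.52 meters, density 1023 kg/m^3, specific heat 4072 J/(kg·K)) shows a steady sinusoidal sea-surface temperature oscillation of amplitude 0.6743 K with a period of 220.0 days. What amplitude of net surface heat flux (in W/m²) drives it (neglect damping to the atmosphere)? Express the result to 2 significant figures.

70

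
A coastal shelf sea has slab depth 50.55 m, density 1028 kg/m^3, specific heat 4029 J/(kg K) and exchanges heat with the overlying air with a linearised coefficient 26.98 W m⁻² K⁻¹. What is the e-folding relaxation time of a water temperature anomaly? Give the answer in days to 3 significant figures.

Areal heat capacity C = ρ c_p D = 1028 × 4029 × 50.55 = 2.09×10^8 J m⁻² K⁻¹.
Relaxation time τ = C / λ = 2.09×10^8 / 26.98 = 7.76×10^6 s.
In days: 7.76×10^6 s / (86400 s/day) = 89.8 days.

89.8 days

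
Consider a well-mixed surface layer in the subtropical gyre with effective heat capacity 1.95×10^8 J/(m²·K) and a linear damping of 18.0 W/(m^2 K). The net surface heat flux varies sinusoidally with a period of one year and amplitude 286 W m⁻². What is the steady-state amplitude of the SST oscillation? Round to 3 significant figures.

6.68 K

Areal heat capacity C = 1.95×10^8 J/(m²·K) (given).
Angular frequency ω = 2π / T = 2π / 3.15×10^7 s = 1.99×10^-7 s⁻¹.
√((Cω)² + λ²) = √((38.9)² + 18.0²) = 42.8 W/(m²·K).
Amplitude A = F₀ / √((Cω)²+λ²) = 286 / 42.8 = 6.68 K.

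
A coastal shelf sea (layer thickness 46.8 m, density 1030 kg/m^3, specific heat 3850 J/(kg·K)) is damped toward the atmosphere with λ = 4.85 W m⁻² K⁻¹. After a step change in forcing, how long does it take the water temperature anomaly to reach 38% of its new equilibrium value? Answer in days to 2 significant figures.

Areal heat capacity C = ρ c_p D = 1030 × 3850 × 46.8 = 1.86×10^8 J/(m²·K).
τ = C / λ = 1.86×10^8 / 4.85 = 3.83×10^7 s.
Fraction reached: 1 − e^(−t/τ) = 0.38 ⇒ t = −τ ln(1 − 0.38) = τ × 0.478.
t = 1.83×10^7 s = 212 days.

210 days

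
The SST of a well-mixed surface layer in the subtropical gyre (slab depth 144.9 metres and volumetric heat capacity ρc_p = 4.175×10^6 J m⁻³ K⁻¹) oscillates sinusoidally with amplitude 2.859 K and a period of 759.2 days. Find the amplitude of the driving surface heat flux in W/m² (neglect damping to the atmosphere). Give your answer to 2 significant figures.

Areal heat capacity C = ρc_p × D = 4.175×10^6 × 144.9 = 6.05×10^8 J/(m^2 K).
ω = 2π / 6.56×10^7 s = 9.58×10^-8 s⁻¹.
Cω = 6.05×10^8 × 9.58×10^-8 = 57.9 W/(m²·K).
F₀ = A × Cω = 2.859 × 57.9 = 166 W/m².

170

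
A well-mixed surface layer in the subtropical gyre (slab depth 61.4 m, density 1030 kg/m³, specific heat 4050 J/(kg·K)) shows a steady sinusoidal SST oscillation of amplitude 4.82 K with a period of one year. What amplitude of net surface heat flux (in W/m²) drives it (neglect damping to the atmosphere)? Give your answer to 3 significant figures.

246

Areal heat capacity C = ρ c_p D = 1030 × 4050 × 61.4 = 2.56×10^8 J m⁻² K⁻¹.
ω = 2π / 3.15×10^7 s = 1.99×10^-7 s⁻¹.
Cω = 2.56×10^8 × 1.99×10^-7 = 51.0 W/(m²·K).
F₀ = A × Cω = 4.82 × 51.0 = 246 W/m².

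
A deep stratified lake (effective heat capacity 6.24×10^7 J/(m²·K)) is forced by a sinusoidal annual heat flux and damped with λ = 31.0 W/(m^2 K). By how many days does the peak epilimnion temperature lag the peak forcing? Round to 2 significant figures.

22 days

Areal heat capacity C = 6.24×10^7 J/(m²·K) (given).
ω = 2π / 3.15×10^7 s = 1.99×10^-7 s⁻¹.
Phase lag φ = arctan(Cω/λ) = arctan(12.4/31.0) = 0.381 rad.
Time lag = φ / ω = 0.381 / 1.99×10^-7 = 1.91×10^6 s = 22.2 days.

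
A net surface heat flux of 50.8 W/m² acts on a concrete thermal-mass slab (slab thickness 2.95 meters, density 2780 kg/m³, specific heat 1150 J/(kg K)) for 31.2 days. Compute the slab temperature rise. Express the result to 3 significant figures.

Areal heat capacity C = ρ c_p D = 2780 × 1150 × 2.95 = 9.43×10^6 J/(m^2 K).
Net heat input Q = F Δt = 50.8 × (31.2 days × 86400 s/day) = 1.37×10^8 J/m².
ΔT = Q / C = 1.37×10^8 / 9.43×10^6 = 14.5 K.

14.5 K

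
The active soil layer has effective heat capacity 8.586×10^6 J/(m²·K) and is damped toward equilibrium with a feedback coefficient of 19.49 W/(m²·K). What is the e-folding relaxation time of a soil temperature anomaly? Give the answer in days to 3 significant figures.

5.10 days

Areal heat capacity C = 8.586×10^6 J/(m²·K) (given).
Relaxation time τ = C / λ = 8.59×10^6 / 19.49 = 4.41×10^5 s.
In days: 4.41×10^5 s / (86400 s/day) = 5.10 days.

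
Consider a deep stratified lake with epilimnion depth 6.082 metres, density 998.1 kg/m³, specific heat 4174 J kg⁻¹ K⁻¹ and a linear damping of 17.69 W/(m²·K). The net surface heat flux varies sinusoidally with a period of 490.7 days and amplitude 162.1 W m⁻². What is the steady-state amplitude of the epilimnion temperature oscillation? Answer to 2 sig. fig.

Areal heat capacity C = ρ c_p D = 998.1 × 4174 × 6.082 = 2.53×10^7 J/(m^2 K).
Angular frequency ω = 2π / T = 2π / 4.24×10^7 s = 1.48×10^-7 s⁻¹.
√((Cω)² + λ²) = √((3.76)² + 17.69²) = 18.1 W/(m²·K).
Amplitude A = F₀ / √((Cω)²+λ²) = 162.1 / 18.1 = 8.96 K.

9.0 K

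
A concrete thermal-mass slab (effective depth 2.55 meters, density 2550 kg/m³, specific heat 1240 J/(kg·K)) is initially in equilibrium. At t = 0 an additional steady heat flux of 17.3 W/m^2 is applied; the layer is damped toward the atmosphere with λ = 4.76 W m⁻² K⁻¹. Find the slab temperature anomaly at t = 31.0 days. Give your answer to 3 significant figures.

Areal heat capacity C = ρ c_p D = 2550 × 1240 × 2.55 = 8.06×10^6 J/(m^2 K).
τ = C / λ = 8.06×10^6 / 4.76 = 1.69×10^6 s.
Equilibrium anomaly ΔT_eq = F / λ = 17.3 / 4.76 = 3.63 K.
t = 31.0 days = 2.68×10^6 s, so t/τ = 1.58.
ΔT(t) = ΔT_eq (1 − e^(−t/τ)) = 3.63 × (1 − e^−1.58) = 2.89 K.

2.89 K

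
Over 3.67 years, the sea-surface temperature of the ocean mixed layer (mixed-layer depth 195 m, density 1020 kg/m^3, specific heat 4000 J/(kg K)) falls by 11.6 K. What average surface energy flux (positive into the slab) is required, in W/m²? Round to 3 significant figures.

-79.7

Areal heat capacity C = ρ c_p D = 1020 × 4000 × 195 = 7.96×10^8 J m⁻² K⁻¹.
Required heat per unit area: Q = C ΔT = 7.96×10^8 × -11.6 = -9.23×10^9 J/m².
Flux F = Q / Δt = -9.23×10^9 / 1.16×10^8 s = -79.7 W/m².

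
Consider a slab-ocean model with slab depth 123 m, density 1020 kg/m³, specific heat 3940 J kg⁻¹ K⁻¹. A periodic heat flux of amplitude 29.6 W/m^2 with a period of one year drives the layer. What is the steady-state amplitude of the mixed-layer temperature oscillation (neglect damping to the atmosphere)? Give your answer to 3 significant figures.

Areal heat capacity C = ρ c_p D = 1020 × 3940 × 123 = 4.94×10^8 J/(m^2 K).
Angular frequency ω = 2π / T = 2π / 3.15×10^7 s = 1.99×10^-7 s⁻¹.
Cω = 4.94×10^8 × 1.99×10^-7 = 98.5 W/(m²·K).
Amplitude A = F₀ / (Cω) = 29.6 / 98.5 = 0.301 K.

0.301 K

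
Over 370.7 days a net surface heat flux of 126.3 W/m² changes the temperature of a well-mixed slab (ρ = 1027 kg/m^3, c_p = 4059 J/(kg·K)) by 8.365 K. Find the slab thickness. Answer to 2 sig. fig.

Heat input Q = F Δt = 126.3 × 3.20×10^7 s = 4.05×10^9 J/m².
Required areal heat capacity C = Q / ΔT = 4.84×10^8 J/(m²·K).
Depth D = C / (ρ c_p) = 4.84×10^8 / (1027 × 4059) = 116 m.

120 m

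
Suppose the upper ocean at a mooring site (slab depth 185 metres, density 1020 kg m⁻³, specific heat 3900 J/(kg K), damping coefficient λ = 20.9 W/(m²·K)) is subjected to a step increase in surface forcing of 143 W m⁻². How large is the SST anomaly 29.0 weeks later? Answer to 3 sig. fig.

2.68 K

Areal heat capacity C = ρ c_p D = 1020 × 3900 × 185 = 7.36×10^8 J m⁻² K⁻¹.
τ = C / λ = 7.36×10^8 / 20.9 = 3.52×10^7 s.
Equilibrium anomaly ΔT_eq = F / λ = 143 / 20.9 = 6.84 K.
t = 29.0 weeks = 1.75×10^7 s, so t/τ = 0.498.
ΔT(t) = ΔT_eq (1 − e^(−t/τ)) = 6.84 × (1 − e^−0.498) = 2.68 K.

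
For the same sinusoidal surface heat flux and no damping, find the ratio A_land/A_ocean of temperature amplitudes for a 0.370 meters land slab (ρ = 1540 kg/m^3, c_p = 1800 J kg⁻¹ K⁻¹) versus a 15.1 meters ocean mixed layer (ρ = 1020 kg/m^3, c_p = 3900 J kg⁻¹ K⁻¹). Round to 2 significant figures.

C_ocean = 1020 × 3900 × 15.1 = 6.01×10^7 J/(m²·K).
C_land = 1540 × 1800 × 0.370 = 1.03×10^6 J/(m²·K).
Undamped amplitude ∝ 1/C, so A_land/A_ocean = C_ocean/C_land = 58.6.

59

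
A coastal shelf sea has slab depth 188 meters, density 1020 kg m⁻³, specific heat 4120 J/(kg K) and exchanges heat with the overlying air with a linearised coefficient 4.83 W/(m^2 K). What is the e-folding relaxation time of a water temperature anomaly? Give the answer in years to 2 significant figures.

Areal heat capacity C = ρ c_p D = 1020 × 4120 × 188 = 7.90×10^8 J/(m^2 K).
Relaxation time τ = C / λ = 7.90×10^8 / 4.83 = 1.64×10^8 s.
In years: 1.64×10^8 s / (3.156×10^7 s/year) = 5.18 years.

5.2 years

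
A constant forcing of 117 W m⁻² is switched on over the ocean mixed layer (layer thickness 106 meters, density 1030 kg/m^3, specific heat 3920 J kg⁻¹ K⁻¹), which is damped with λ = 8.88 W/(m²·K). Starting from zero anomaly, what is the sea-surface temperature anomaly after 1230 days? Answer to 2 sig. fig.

12 K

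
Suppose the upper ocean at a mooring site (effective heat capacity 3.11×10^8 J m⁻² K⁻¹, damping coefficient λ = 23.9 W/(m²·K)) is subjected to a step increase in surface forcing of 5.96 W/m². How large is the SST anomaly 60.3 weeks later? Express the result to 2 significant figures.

0.23 K

Areal heat capacity C = 3.11×10^8 J m⁻² K⁻¹ (given).
τ = C / λ = 3.11×10^8 / 23.9 = 1.30×10^7 s.
Equilibrium anomaly ΔT_eq = F / λ = 5.96 / 23.9 = 0.249 K.
t = 60.3 weeks = 3.65×10^7 s, so t/τ = 2.80.
ΔT(t) = ΔT_eq (1 − e^(−t/τ)) = 0.249 × (1 − e^−2.80) = 0.234 K.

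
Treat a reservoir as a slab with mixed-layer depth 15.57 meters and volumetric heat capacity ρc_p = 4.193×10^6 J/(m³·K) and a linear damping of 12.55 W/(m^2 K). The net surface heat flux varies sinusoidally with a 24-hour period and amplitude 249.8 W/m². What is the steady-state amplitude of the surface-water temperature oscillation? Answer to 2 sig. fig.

Areal heat capacity C = ρc_p × D = 4.193×10^6 × 15.57 = 6.53×10^7 J m⁻² K⁻¹.
Angular frequency ω = 2π / T = 2π / 86400 s = 7.27×10^-5 s⁻¹.
√((Cω)² + λ²) = √((4750)² + 12.55²) = 4750 W/(m²·K).
Amplitude A = F₀ / √((Cω)²+λ²) = 249.8 / 4750 = 0.0526 K.

0.053 K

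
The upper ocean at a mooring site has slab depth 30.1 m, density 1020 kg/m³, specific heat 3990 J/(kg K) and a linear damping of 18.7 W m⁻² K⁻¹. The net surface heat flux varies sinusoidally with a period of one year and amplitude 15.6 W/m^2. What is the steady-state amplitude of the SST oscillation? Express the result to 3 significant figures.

0.507 K

Areal heat capacity C = ρ c_p D = 1020 × 3990 × 30.1 = 1.23×10^8 J/(m^2 K).
Angular frequency ω = 2π / T = 2π / 3.15×10^7 s = 1.99×10^-7 s⁻¹.
√((Cω)² + λ²) = √((24.4)² + 18.7²) = 30.7 W/(m²·K).
Amplitude A = F₀ / √((Cω)²+λ²) = 15.6 / 30.7 = 0.507 K.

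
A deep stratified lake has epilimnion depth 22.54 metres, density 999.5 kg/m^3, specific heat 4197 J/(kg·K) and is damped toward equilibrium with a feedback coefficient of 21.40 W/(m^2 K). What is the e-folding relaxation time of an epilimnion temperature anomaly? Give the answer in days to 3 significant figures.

Areal heat capacity C = ρ c_p D = 999.5 × 4197 × 22.54 = 9.46×10^7 J m⁻² K⁻¹.
Relaxation time τ = C / λ = 9.46×10^7 / 21.40 = 4.42×10^6 s.
In days: 4.42×10^6 s / (86400 s/day) = 51.1 days.

51.1 days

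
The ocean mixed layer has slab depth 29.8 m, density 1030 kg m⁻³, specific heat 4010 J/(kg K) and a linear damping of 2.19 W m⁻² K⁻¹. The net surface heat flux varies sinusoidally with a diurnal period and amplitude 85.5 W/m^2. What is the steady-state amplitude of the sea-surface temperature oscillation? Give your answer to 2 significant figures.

Areal heat capacity C = ρ c_p D = 1030 × 4010 × 29.8 = 1.23×10^8 J m⁻² K⁻¹.
Angular frequency ω = 2π / T = 2π / 86400 s = 7.27×10^-5 s⁻¹.
√((Cω)² + λ²) = √((8950)² + 2.19²) = 8950 W/(m²·K).
Amplitude A = F₀ / √((Cω)²+λ²) = 85.5 / 8950 = 0.00955 K.

0.0096 K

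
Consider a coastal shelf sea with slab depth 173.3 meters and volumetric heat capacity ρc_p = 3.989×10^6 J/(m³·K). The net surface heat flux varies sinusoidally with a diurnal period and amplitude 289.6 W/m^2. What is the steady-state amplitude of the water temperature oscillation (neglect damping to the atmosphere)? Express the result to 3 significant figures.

Areal heat capacity C = ρc_p × D = 3.989×10^6 × 173.3 = 6.91×10^8 J m⁻² K⁻¹.
Angular frequency ω = 2π / T = 2π / 86400 s = 7.27×10^-5 s⁻¹.
Cω = 6.91×10^8 × 7.27×10^-5 = 50300 W/(m²·K).
Amplitude A = F₀ / (Cω) = 289.6 / 50300 = 0.00576 K.

0.00576 K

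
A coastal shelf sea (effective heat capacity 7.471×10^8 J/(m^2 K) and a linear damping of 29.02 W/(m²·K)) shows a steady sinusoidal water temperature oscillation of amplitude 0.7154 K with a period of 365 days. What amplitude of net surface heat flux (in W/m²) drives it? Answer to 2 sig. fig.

Areal heat capacity C = 7.471×10^8 J/(m^2 K) (given).
ω = 2π / 3.15×10^7 s = 1.99×10^-7 s⁻¹.
√((Cω)² + λ²) = √((149)² + 29.02²) = 152 W/(m²·K).
F₀ = A × √((Cω)²+λ²) = 0.7154 × 152 = 108 W/m².

110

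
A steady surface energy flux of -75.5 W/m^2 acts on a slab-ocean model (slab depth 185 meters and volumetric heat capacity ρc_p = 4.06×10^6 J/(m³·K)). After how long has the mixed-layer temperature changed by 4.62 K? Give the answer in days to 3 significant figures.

532 days

Areal heat capacity C = ρc_p × D = 4.06×10^6 × 185 = 7.51×10^8 J/(m²·K).
Time required: Δt = C ΔT / F = 7.51×10^8 × -4.62 / -75.5 = 4.60×10^7 s.
In days: 4.60×10^7 s / (86400 s/day) = 532 days.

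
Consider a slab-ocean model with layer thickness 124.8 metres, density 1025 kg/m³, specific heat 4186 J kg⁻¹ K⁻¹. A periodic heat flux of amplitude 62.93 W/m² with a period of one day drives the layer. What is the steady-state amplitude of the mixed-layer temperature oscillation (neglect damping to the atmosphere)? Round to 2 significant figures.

0.0016 K

Areal heat capacity C = ρ c_p D = 1025 × 4186 × 124.8 = 5.35×10^8 J/(m^2 K).
Angular frequency ω = 2π / T = 2π / 86400 s = 7.27×10^-5 s⁻¹.
Cω = 5.35×10^8 × 7.27×10^-5 = 38900 W/(m²·K).
Amplitude A = F₀ / (Cω) = 62.93 / 38900 = 0.00162 K.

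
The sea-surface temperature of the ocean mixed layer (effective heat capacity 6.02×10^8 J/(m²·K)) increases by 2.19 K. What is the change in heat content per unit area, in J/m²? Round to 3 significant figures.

Areal heat capacity C = 6.02×10^8 J/(m²·K) (given).
ΔQ = C ΔT = 6.02×10^8 × 2.19 = 1.32×10^9 J/m².

1.32×10^9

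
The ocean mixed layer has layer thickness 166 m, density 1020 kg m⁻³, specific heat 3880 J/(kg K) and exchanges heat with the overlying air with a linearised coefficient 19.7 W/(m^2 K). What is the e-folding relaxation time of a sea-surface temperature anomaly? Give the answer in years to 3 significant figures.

1.06 years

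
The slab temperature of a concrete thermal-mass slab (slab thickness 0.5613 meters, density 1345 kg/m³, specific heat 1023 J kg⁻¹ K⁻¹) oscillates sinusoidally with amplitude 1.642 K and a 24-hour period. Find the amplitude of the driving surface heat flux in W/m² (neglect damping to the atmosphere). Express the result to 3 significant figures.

92.2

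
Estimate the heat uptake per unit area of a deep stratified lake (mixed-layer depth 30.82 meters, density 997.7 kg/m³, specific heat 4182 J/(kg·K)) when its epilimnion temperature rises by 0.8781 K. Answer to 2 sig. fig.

1.1×10^8

Areal heat capacity C = ρ c_p D = 997.7 × 4182 × 30.82 = 1.29×10^8 J m⁻² K⁻¹.
ΔQ = C ΔT = 1.29×10^8 × 0.8781 = 1.13×10^8 J/m².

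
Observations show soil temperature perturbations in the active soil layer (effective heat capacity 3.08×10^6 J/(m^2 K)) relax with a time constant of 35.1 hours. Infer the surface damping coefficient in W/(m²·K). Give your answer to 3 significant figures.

Areal heat capacity C = 3.08×10^6 J/(m^2 K) (given).
τ = 35.1 hours = 1.26×10^5 s.
λ = C / τ = 3.08×10^6 / 1.26×10^5 = 24.4 W/(m²·K).

24.4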